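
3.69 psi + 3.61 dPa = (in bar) 0.2544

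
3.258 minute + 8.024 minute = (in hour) 0.188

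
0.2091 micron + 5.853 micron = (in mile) 3.767e-09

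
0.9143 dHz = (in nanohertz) 9.143e+07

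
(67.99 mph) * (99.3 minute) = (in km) 181.1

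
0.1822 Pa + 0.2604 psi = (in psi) 0.2604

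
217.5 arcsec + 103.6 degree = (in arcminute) 6220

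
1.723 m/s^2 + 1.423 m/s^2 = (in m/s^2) 3.146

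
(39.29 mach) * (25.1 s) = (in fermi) 3.358e+20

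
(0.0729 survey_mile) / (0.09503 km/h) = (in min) 74.07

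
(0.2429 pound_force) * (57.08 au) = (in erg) 9.226e+19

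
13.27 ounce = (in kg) 0.3762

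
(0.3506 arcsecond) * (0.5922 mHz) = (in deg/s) 5.767e-08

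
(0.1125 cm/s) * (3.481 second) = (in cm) 0.3916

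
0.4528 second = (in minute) 0.007547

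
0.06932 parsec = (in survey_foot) 7.018e+15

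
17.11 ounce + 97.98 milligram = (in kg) 0.4852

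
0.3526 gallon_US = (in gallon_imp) 0.2936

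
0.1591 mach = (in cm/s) 5417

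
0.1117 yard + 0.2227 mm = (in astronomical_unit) 6.842e-13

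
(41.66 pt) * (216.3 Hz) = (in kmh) 11.44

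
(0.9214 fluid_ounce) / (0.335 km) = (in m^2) 8.134e-08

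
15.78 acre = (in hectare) 6.386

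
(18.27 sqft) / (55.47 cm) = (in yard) 3.346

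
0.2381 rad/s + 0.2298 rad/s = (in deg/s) 26.81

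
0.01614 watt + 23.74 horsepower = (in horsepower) 23.74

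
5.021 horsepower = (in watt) 3744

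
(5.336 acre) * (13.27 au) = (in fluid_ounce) 1.45e+21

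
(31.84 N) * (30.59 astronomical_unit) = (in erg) 1.457e+21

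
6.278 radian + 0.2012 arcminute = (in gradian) 399.7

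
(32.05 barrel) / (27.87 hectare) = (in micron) 18.28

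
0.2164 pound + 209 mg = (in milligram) 9.837e+04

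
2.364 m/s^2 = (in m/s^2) 2.364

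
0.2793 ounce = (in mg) 7918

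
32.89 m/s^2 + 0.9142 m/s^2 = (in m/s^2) 33.8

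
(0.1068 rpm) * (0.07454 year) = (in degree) 1.506e+06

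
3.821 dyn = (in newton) 3.821e-05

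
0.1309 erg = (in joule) 1.309e-08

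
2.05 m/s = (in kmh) 7.38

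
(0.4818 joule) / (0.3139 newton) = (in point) 4351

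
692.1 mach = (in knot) 4.581e+05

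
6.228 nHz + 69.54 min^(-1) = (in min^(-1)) 69.54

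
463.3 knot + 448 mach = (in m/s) 1.528e+05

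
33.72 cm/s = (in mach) 0.0009903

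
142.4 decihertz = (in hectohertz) 0.1424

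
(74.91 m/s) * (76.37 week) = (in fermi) 3.46e+24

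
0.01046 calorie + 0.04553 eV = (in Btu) 4.148e-05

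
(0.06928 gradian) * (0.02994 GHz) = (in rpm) 3.111e+05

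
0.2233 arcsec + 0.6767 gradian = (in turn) 0.001692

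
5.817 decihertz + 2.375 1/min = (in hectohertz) 0.006213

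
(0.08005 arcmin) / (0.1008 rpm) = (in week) 3.647e-09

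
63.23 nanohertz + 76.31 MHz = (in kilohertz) 7.631e+04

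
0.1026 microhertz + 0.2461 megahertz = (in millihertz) 2.461e+08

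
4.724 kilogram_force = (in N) 46.33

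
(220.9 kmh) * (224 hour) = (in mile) 3.075e+04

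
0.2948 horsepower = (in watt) 219.8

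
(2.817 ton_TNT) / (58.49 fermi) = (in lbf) 4.53e+22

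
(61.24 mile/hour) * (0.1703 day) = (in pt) 1.142e+09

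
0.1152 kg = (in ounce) 4.064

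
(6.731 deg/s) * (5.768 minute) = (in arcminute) 1.398e+05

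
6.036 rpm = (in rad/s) 0.6321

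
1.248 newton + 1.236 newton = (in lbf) 0.5584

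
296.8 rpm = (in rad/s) 31.08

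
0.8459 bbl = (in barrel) 0.8459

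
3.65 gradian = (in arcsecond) 1.183e+04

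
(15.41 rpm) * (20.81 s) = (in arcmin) 1.154e+05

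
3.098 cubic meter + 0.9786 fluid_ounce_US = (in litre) 3098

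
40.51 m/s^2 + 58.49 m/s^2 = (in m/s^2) 99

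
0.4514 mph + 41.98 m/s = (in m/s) 42.18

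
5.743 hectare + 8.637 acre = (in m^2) 9.238e+04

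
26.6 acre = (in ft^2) 1.159e+06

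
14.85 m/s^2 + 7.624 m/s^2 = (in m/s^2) 22.47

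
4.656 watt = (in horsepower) 0.006244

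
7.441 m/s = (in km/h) 26.79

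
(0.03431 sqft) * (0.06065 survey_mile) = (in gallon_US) 82.19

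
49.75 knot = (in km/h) 92.14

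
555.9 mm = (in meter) 0.5559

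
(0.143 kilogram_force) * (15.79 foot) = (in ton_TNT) 1.613e-09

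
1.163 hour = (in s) 4187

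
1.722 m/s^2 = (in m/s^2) 1.722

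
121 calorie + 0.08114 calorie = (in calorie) 121.1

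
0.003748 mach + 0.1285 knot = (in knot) 2.609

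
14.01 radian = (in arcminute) 4.816e+04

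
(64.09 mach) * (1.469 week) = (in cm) 1.939e+12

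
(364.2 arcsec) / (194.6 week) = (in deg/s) 8.596e-10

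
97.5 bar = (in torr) 7.313e+04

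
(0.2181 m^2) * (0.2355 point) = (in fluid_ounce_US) 0.6127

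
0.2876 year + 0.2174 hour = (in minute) 1.512e+05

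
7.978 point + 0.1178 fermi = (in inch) 0.1108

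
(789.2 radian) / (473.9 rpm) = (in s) 15.9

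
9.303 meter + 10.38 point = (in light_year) 9.837e-16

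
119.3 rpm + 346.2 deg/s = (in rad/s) 18.54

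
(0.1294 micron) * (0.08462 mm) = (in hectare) 1.095e-15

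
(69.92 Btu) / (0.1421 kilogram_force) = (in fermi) 5.294e+19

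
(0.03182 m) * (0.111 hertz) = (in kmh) 0.01272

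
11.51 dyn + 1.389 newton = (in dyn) 1.389e+05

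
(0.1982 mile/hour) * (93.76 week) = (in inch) 1.978e+08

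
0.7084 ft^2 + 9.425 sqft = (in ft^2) 10.13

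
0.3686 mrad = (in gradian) 0.02347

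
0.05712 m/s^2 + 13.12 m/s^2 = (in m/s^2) 13.18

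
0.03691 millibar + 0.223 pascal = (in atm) 3.863e-05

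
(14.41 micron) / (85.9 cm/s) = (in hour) 4.66e-09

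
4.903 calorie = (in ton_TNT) 4.903e-09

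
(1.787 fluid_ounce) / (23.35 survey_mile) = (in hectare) 1.406e-13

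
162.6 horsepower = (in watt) 1.213e+05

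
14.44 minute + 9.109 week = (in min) 9.183e+04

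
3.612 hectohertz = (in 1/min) 2.167e+04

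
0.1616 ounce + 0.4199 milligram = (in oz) 0.1616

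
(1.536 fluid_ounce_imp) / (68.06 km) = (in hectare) 6.412e-14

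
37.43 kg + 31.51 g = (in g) 3.746e+04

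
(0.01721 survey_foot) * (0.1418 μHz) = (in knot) 1.446e-09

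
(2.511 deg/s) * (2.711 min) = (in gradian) 453.8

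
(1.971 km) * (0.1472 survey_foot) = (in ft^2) 951.9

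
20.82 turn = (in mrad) 1.308e+05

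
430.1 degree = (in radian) 7.507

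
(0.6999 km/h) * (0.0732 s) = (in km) 1.423e-05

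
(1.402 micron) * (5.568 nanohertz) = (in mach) 2.293e-17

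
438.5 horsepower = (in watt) 3.27e+05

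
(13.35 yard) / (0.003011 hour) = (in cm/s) 112.6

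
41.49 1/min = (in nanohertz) 6.915e+08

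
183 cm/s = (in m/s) 1.83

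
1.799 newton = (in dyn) 1.799e+05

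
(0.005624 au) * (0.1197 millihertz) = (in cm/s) 1.007e+07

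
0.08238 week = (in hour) 13.84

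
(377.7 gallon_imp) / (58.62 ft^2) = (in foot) 1.034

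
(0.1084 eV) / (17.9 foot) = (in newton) 3.183e-21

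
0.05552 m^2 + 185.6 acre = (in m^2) 7.511e+05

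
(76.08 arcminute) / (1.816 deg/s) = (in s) 0.6982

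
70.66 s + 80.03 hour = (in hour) 80.05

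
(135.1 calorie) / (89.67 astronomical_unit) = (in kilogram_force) 4.297e-12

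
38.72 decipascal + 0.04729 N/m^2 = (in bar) 3.919e-05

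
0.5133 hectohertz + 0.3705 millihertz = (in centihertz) 5133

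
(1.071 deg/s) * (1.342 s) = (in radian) 0.02509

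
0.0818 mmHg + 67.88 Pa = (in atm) 0.0007776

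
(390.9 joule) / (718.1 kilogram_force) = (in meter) 0.05551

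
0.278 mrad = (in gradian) 0.0177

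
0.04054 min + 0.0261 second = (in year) 7.796e-08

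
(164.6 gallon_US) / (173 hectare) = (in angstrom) 3602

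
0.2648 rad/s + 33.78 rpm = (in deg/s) 217.9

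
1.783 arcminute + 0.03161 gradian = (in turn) 0.0001616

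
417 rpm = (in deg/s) 2502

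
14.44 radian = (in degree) 827.4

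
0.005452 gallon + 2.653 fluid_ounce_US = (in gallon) 0.02618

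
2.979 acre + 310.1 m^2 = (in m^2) 1.237e+04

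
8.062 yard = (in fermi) 7.372e+15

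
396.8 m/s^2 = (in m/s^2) 396.8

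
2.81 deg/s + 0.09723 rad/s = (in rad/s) 0.1463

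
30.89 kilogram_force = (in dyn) 3.029e+07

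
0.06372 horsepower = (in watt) 47.52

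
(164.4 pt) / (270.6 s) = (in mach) 6.294e-07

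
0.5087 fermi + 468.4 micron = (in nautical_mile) 2.529e-07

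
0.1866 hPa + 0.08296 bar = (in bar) 0.08315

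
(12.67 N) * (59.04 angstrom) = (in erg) 0.748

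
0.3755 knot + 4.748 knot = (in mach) 0.007741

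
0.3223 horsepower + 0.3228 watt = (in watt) 240.7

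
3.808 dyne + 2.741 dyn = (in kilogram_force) 6.678e-06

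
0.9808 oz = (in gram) 27.81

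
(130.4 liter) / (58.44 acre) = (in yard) 6.03e-07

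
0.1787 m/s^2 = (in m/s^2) 0.1787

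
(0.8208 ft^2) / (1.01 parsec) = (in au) 1.636e-29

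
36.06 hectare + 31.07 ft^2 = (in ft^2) 3.881e+06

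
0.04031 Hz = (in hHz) 0.0004031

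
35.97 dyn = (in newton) 0.0003597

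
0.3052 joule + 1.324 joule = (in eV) 1.017e+19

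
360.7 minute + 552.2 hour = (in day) 23.26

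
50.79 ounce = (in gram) 1440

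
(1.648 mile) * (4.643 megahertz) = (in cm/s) 1.231e+12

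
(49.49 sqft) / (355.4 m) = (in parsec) 4.193e-19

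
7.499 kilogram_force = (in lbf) 16.53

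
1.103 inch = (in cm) 2.802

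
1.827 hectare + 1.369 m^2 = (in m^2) 1.827e+04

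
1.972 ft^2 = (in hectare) 1.832e-05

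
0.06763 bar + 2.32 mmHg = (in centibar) 7.072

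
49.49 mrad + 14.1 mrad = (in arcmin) 218.6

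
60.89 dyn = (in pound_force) 0.0001369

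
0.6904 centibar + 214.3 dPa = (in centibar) 0.7118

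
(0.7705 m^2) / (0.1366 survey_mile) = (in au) 2.343e-14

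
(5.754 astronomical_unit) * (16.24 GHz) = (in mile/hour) 3.127e+22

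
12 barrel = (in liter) 1908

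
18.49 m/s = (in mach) 0.0543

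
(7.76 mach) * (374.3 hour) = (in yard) 3.894e+09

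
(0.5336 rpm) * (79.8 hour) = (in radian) 1.605e+04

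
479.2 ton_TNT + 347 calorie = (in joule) 2.005e+12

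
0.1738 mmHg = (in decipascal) 231.7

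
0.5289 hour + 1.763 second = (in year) 6.043e-05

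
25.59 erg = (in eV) 1.597e+13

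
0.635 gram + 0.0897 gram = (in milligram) 724.7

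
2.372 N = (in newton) 2.372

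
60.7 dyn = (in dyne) 60.7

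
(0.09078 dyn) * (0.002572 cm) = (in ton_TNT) 5.58e-21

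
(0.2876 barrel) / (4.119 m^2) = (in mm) 11.1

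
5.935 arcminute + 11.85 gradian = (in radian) 0.1879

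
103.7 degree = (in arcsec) 3.733e+05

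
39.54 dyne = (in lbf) 8.889e-05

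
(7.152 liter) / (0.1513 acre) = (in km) 1.168e-08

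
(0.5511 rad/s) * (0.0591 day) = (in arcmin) 9.674e+06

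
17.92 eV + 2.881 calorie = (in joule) 12.05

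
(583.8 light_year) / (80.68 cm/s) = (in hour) 1.902e+15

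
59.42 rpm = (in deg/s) 356.5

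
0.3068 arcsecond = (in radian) 1.487e-06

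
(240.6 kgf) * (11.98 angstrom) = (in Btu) 2.679e-09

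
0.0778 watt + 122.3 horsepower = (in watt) 9.12e+04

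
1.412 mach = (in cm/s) 4.808e+04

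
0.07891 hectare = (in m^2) 789.1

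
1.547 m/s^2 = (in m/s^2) 1.547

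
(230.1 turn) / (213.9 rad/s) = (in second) 6.759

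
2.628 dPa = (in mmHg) 0.001971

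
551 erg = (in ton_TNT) 1.317e-14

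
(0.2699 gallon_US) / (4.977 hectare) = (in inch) 8.082e-07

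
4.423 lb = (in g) 2006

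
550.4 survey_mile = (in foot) 2.906e+06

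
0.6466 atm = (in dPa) 6.552e+05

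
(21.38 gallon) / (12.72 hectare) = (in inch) 2.505e-05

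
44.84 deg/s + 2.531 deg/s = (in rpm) 7.895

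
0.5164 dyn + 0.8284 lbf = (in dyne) 3.685e+05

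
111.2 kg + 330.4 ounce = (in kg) 120.6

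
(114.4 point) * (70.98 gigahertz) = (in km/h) 1.031e+10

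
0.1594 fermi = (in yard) 1.743e-16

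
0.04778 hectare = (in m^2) 477.8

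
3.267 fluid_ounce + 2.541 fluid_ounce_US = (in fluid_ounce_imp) 6.045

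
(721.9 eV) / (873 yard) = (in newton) 1.449e-19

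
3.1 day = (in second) 2.678e+05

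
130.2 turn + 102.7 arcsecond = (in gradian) 5.208e+04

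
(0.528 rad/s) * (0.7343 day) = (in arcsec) 6.909e+09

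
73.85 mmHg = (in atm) 0.09717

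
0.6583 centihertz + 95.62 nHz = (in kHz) 6.583e-06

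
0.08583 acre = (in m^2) 347.3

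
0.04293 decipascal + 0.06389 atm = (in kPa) 6.474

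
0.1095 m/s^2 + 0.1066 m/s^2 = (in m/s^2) 0.2161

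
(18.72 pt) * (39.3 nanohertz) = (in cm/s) 2.595e-08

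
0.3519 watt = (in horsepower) 0.0004719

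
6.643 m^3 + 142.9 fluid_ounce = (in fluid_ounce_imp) 2.339e+05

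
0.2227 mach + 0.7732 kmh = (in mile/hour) 170.1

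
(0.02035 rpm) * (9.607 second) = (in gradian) 1.303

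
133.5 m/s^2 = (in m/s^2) 133.5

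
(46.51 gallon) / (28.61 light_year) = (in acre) 1.607e-22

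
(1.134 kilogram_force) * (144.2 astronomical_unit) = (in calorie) 5.734e+13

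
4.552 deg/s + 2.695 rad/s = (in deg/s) 159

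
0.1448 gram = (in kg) 0.0001448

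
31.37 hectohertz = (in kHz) 3.137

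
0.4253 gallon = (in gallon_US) 0.4253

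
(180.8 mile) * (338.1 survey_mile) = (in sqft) 1.704e+12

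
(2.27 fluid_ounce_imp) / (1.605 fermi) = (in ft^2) 4.326e+11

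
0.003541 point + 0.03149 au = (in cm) 4.711e+11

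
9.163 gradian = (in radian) 0.1439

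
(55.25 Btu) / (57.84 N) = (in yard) 1102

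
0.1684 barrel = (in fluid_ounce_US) 905.3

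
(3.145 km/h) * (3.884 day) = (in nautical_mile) 158.3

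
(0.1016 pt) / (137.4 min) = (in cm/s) 4.348e-07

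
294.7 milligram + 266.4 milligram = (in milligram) 561.1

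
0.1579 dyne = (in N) 1.579e-06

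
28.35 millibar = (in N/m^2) 2835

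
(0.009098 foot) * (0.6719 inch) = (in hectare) 4.733e-09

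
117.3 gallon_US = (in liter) 444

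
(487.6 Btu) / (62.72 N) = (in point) 2.325e+07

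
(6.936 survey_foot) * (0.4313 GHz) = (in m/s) 9.118e+08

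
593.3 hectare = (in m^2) 5.933e+06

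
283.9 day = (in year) 0.7778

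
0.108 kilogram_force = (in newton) 1.059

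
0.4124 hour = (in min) 24.74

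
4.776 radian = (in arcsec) 9.851e+05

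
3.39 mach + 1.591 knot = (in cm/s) 1.155e+05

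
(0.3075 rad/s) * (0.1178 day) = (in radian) 3130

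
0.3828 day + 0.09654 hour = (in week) 0.05526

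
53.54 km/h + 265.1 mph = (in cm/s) 1.334e+04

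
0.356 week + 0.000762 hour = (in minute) 3589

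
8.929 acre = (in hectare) 3.613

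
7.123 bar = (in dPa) 7.123e+06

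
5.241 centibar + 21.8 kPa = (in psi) 3.922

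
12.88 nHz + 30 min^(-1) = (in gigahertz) 5e-10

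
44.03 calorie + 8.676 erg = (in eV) 1.15e+21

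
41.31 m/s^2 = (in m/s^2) 41.31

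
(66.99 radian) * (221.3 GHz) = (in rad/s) 1.482e+13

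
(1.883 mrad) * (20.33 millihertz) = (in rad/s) 3.828e-05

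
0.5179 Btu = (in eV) 3.41e+21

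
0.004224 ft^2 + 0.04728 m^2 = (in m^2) 0.04767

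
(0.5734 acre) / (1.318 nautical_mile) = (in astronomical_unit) 6.355e-12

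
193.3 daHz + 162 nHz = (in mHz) 1.933e+06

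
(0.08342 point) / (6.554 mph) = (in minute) 1.674e-07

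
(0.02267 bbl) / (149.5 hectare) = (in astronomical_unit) 1.612e-20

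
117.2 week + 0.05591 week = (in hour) 1.97e+04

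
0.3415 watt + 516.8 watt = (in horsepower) 0.6935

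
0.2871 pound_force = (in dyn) 1.277e+05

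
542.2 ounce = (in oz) 542.2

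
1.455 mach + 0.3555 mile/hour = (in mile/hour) 1109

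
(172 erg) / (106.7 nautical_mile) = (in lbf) 1.957e-11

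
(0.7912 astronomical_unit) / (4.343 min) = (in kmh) 1.635e+09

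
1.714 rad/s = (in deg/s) 98.2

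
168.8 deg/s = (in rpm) 28.13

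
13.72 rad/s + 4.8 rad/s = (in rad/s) 18.52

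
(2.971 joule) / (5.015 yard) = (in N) 0.6479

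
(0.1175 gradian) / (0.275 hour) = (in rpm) 1.78e-05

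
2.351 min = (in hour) 0.03918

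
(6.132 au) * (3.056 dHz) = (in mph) 6.271e+11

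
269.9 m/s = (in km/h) 971.6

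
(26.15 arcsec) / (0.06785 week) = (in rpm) 2.95e-08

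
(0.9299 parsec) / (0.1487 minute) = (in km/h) 1.158e+16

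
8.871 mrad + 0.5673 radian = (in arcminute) 1981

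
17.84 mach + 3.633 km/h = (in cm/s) 6.076e+05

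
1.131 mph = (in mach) 0.001485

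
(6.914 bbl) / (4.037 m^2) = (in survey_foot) 0.8933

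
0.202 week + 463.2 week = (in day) 3244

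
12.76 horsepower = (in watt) 9515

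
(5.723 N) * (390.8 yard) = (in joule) 2045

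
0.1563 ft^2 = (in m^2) 0.01452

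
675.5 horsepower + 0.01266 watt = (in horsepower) 675.5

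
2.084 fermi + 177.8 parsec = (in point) 1.555e+22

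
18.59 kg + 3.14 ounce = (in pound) 41.18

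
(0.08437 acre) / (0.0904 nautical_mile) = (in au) 1.363e-11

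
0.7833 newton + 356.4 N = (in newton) 357.2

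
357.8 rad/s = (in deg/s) 2.05e+04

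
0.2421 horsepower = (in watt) 180.5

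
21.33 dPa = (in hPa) 0.02133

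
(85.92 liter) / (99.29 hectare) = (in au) 5.784e-19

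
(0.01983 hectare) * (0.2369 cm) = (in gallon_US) 124.1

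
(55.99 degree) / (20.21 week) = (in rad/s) 7.995e-08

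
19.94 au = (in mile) 1.854e+09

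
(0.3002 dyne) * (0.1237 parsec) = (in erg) 1.146e+17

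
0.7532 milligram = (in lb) 1.661e-06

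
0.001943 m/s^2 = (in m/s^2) 0.001943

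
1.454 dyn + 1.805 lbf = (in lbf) 1.805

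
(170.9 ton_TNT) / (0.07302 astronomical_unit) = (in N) 65.46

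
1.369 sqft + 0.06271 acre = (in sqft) 2733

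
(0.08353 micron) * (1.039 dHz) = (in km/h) 3.124e-08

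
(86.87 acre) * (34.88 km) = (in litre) 1.226e+13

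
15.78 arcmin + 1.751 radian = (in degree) 100.6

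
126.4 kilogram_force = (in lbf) 278.7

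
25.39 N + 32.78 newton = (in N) 58.17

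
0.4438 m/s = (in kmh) 1.598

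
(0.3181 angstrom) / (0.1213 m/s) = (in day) 3.035e-15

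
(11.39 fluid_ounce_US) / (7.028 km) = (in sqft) 5.159e-07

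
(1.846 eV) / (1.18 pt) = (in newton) 7.105e-16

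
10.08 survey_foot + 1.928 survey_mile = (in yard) 3397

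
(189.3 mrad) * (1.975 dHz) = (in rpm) 0.357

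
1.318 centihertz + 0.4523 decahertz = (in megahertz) 4.536e-06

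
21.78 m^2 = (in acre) 0.005382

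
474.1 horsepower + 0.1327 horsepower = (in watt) 3.536e+05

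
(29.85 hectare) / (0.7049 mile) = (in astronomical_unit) 1.759e-09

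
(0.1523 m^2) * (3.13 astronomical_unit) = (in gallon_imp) 1.569e+13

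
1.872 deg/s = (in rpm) 0.312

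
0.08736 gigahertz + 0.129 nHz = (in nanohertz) 8.736e+16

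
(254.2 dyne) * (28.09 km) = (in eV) 4.457e+20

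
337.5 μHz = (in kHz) 3.375e-07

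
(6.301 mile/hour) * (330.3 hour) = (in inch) 1.319e+08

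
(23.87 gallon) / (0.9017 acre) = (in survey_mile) 1.539e-08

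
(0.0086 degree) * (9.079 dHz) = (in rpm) 0.001301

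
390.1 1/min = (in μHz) 6.502e+06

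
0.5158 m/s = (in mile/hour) 1.154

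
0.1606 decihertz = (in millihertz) 16.06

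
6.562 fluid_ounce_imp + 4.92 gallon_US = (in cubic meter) 0.01881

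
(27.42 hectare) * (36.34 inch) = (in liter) 2.531e+08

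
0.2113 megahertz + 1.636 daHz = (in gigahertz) 0.0002113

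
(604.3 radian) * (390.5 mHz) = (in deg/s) 1.352e+04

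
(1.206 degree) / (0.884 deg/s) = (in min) 0.02274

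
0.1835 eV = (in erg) 2.94e-13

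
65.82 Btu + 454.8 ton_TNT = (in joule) 1.903e+12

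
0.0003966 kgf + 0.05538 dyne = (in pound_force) 0.0008745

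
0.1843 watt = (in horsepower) 0.0002472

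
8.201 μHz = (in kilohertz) 8.201e-09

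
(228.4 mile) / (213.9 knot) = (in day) 0.03866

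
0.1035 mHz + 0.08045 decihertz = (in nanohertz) 8.148e+06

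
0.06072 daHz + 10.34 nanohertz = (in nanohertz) 6.072e+08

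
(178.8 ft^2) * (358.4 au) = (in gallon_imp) 1.959e+17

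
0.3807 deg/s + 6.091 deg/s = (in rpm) 1.079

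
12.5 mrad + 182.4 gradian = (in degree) 164.9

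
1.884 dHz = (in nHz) 1.884e+08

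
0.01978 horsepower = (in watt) 14.75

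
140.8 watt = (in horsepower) 0.1888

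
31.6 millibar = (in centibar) 3.16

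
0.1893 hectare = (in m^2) 1893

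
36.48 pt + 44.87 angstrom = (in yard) 0.01407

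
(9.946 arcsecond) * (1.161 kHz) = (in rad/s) 0.05598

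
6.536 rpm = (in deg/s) 39.22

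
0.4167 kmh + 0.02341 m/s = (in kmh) 0.501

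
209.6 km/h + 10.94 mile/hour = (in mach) 0.1854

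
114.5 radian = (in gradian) 7289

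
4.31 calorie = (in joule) 18.03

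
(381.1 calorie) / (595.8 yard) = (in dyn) 2.927e+05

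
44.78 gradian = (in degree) 40.3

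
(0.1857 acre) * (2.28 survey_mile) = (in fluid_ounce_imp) 9.705e+10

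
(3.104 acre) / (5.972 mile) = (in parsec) 4.236e-17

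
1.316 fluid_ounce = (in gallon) 0.01028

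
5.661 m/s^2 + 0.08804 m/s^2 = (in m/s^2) 5.749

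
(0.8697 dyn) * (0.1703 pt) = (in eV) 3.261e+09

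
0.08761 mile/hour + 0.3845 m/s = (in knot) 0.8235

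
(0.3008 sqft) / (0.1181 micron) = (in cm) 2.366e+07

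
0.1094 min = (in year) 2.081e-07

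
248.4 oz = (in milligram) 7.042e+06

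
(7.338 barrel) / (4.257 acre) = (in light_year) 7.158e-21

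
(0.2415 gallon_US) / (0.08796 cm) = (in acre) 0.0002568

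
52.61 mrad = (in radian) 0.05261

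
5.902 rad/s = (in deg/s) 338.2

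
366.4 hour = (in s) 1.319e+06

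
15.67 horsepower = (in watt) 1.169e+04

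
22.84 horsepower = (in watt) 1.703e+04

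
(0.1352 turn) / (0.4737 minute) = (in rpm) 0.2854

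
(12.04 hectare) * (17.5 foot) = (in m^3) 6.422e+05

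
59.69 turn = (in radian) 375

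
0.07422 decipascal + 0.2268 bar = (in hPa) 226.8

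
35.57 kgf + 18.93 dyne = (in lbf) 78.42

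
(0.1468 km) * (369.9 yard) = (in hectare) 4.965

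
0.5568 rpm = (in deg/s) 3.341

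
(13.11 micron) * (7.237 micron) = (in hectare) 9.488e-15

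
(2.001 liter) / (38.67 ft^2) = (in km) 5.57e-07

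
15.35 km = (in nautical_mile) 8.288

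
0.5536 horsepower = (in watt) 412.8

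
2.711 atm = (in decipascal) 2.747e+06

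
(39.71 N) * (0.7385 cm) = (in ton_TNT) 7.009e-11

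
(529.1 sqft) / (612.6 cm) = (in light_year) 8.481e-16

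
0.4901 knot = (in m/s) 0.2521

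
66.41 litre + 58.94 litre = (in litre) 125.3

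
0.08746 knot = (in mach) 0.0001321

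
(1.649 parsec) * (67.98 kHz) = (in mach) 1.016e+19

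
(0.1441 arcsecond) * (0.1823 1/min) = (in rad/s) 2.123e-09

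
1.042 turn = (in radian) 6.547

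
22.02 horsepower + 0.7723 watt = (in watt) 1.642e+04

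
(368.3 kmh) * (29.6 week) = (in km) 1.831e+06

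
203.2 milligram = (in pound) 0.000448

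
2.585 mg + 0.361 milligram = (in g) 0.002946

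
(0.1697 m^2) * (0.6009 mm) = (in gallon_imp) 0.02243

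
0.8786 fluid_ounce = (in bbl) 0.0001634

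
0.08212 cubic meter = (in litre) 82.12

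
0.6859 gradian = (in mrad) 10.77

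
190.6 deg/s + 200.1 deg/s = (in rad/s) 6.819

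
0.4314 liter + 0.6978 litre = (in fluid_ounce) 38.18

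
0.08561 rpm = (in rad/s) 0.008965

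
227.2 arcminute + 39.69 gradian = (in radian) 0.6895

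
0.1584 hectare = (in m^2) 1584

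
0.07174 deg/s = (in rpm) 0.01196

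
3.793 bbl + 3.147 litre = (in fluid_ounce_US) 2.05e+04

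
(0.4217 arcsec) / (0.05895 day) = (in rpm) 3.833e-09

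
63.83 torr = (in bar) 0.0851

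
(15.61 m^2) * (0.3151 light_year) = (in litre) 4.653e+19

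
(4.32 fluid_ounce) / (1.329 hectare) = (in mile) 5.973e-12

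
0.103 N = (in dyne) 1.03e+04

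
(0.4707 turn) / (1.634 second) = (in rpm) 17.28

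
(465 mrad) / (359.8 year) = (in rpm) 3.913e-10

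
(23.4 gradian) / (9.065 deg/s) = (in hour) 0.0006453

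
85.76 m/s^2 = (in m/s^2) 85.76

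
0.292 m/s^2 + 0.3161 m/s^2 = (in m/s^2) 0.6081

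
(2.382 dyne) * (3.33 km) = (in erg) 7.932e+05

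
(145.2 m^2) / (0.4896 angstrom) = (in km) 2.966e+09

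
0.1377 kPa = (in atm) 0.001359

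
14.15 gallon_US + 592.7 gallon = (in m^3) 2.297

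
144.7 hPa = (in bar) 0.1447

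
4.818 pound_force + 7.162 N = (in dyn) 2.859e+06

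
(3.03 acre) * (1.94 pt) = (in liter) 8392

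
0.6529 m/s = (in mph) 1.46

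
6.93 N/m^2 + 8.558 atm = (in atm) 8.558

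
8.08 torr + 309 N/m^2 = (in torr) 10.4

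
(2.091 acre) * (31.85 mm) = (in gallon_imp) 5.928e+04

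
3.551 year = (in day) 1296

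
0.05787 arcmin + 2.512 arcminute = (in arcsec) 154.2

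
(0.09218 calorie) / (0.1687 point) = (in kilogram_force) 660.8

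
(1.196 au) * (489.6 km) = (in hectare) 8.76e+12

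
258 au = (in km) 3.86e+10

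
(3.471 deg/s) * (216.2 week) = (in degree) 4.539e+08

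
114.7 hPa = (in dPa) 1.147e+05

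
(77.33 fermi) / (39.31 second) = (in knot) 3.824e-15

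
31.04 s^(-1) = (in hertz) 31.04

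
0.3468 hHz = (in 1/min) 2081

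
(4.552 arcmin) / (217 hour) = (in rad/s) 1.695e-09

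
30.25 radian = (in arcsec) 6.24e+06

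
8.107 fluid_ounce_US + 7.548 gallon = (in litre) 28.81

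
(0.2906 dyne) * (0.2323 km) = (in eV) 4.213e+15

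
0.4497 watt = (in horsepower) 0.0006031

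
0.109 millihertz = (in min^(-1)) 0.00654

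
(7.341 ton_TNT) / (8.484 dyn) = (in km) 3.62e+11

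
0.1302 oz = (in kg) 0.003691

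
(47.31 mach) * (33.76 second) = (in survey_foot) 1.784e+06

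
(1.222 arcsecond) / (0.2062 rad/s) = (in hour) 7.981e-09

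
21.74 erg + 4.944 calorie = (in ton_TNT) 4.944e-09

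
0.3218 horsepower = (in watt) 240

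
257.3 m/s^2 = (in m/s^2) 257.3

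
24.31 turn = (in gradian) 9724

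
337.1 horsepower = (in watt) 2.514e+05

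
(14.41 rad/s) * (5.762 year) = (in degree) 1.5e+11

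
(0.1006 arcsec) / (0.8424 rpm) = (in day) 6.399e-11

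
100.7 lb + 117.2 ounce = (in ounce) 1728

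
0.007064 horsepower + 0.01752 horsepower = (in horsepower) 0.02458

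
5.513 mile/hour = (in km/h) 8.872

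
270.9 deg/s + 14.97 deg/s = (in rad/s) 4.989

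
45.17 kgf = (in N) 443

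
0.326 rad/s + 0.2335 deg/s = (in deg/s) 18.91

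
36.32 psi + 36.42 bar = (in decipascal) 3.892e+07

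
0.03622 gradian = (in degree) 0.0326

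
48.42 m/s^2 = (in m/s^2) 48.42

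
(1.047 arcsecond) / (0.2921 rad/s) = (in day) 2.011e-10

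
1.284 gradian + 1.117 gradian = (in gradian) 2.401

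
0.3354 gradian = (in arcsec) 1087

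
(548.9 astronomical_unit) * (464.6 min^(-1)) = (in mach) 1.867e+12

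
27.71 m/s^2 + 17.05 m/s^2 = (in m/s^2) 44.76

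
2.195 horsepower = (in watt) 1637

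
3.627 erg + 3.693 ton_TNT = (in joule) 1.545e+10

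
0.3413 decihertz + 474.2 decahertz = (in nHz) 4.742e+12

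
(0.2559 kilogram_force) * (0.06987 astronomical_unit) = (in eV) 1.637e+29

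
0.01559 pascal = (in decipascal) 0.1559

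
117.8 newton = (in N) 117.8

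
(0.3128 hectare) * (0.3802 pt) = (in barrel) 2.639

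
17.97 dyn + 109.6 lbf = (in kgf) 49.71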